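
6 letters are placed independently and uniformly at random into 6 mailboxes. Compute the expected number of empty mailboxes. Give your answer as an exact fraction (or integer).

15625/7776

Let Xⱼ=1 if mailbox j is empty. P(Xⱼ=1) = ((6-1)/6)^6 = 15625/46656.
By linearity, E[#empty] = 6·15625/46656 = 15625/7776.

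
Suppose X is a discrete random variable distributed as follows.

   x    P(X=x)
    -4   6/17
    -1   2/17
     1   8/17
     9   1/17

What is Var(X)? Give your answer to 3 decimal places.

10.720

E[X] = (6/17)·(-4) + (2/17)·(-1) + (8/17)·1 + (1/17)·9 = -9/17
E[X²] = (6/17)·16 + (2/17)·1 + (8/17)·1 + (1/17)·81 = 11
Var(X) = 11 − (-9/17)² = 3098/289 ≈ 10.720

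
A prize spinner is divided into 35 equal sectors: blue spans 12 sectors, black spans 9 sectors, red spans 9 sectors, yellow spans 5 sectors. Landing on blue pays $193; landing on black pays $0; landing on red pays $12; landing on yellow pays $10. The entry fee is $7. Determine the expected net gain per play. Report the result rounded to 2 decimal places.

$63.69

E[payout] = (12/35)·193 + (9/35)·0 + (9/35)·12 + (5/35)·10 = 2474/35
Expected profit = 2474/35 − 7 = 2229/35 ≈ $63.69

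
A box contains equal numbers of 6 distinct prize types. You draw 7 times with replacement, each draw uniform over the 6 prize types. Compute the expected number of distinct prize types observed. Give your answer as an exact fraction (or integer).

Let Xⱼ=1 if type j appears at least once. P(Xⱼ=1) = 1 − ((6−1)/6)^7 = 201811/279936.
E[#distinct] = 6·201811/279936 = 201811/46656.

201811/46656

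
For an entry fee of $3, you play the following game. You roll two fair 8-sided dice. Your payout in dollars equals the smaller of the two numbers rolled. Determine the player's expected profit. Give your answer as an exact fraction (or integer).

Distribution of the smaller of the two numbers rolled: 1 w.p. 15/64, 2 w.p. 13/64, 3 w.p. 11/64, 4 w.p. 9/64, 5 w.p. 7/64, 6 w.p. 5/64, …
E[payout] = (15/64)·1 + (13/64)·2 + (11/64)·3 + (9/64)·4 + (7/64)·5 + (5/64)·6 + (3/64)·7 + (1/64)·8 = 51/16
Expected profit = 51/16 − 3 = 3/16

3/16 dollars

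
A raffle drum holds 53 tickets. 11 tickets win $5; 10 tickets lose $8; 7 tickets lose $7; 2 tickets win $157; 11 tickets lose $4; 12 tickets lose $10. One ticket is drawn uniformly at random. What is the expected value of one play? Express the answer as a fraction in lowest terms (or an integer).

E[payout] = (11/53)·5 + (10/53)·(-8) + (7/53)·(-7) + (2/53)·157 + (11/53)·(-4) + (12/53)·(-10) = 76/53

76/53 dollars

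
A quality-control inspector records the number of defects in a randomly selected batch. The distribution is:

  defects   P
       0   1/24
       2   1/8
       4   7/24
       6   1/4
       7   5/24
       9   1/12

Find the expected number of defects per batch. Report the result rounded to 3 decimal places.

E[X] = (1/24)·0 + (1/8)·2 + (7/24)·4 + (1/4)·6 + (5/24)·7 + (1/12)·9
     = 41/8 ≈ 5.125

5.125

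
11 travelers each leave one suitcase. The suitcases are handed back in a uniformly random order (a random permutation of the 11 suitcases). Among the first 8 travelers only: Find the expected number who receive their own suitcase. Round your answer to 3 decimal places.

Let Xᵢ = 1 if person i gets their own suitcase. For each i, P(Xᵢ=1) = 1/11.
By linearity of expectation, E[X₁+…+X_8] = 8·(1/11) = 8/11.
≈ 0.727

0.727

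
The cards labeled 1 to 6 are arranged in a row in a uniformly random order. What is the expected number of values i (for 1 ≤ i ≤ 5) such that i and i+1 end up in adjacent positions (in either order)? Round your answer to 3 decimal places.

For each i ∈ {1,…,5}, let Xᵢ = 1 if i and i+1 are adjacent. P(Xᵢ=1) = 2·(6−1)!/6! = 2/6.
By linearity, E[ΣXᵢ] = (5)·(2/6) = 5/3.
≈ 1.667

1.667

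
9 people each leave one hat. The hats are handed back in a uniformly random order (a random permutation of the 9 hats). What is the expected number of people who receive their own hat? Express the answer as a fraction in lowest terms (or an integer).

Let Xᵢ = 1 if person i gets their own hat. For each i, P(Xᵢ=1) = 1/9.
By linearity of expectation, E[X₁+…+X_9] = 9·(1/9) = 1.

1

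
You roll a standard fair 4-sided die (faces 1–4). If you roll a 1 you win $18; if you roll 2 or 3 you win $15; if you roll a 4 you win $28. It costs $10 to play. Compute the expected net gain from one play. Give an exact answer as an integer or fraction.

E[payout] = (1/2)·15 + (1/4)·18 + (1/4)·28 = 19
Expected profit = 19 − 10 = 9

$9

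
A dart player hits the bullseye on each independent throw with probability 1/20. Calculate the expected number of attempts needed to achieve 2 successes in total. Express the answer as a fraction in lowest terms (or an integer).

40

By linearity (sum of 2 independent geometric waits), E[trials] = 2/p = 2/(1/20) = 40.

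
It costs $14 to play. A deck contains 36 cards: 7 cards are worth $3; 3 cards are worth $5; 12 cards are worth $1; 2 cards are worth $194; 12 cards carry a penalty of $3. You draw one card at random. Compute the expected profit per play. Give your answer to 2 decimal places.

E[payout] = (7/36)·3 + (3/36)·5 + (12/36)·1 + (2/36)·194 + (12/36)·(-3) = 100/9
Expected profit = 100/9 − 14 = -26/9 ≈ -$2.89

-$2.89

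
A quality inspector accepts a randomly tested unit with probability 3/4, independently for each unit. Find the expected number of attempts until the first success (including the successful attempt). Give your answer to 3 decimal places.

For a geometric distribution, E[trials] = 1/p = 1/(3/4) = 4/3.
≈ 1.333

1.333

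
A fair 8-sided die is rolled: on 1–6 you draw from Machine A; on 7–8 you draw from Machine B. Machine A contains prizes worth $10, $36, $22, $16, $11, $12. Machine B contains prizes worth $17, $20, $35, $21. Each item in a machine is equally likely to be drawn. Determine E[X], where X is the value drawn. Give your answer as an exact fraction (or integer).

E[X | Machine A] = (10 + 36 + 22 + 16 + 11 + 12)/6 = 107/6
E[X | Machine B] = (17 + 20 + 35 + 21)/4 = 93/4
E[X] = (3/4)·107/6 + (1/4)·93/4 = 307/16

307/16 dollars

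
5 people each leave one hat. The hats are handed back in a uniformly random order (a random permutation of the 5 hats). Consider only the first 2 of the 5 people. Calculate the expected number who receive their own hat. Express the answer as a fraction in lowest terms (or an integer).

Let Xᵢ = 1 if person i gets their own hat. For each i, P(Xᵢ=1) = 1/5.
By linearity of expectation, E[X₁+…+X_2] = 2·(1/5) = 2/5.

2/5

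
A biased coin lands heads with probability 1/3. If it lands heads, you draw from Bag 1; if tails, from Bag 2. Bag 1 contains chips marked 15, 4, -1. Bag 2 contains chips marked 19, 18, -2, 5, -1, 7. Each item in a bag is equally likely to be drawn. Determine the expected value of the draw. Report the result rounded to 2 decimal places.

E[X | Bag 1] = (15 + 4 − 1)/3 = 6
E[X | Bag 2] = (19 + 18 − 2 + 5 − 1 + 7)/6 = 23/3
E[X] = (1/3)·6 + (2/3)·23/3 = 64/9 ≈ 7.11

7.11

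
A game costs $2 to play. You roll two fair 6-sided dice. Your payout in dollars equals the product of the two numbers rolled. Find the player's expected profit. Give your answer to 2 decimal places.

$10.25

Distribution of the product of the two numbers rolled: 1 w.p. 1/36, 2 w.p. 1/18, 3 w.p. 1/18, 4 w.p. 1/12, 5 w.p. 1/18, 6 w.p. 1/9, …
E[payout] = (1/36)·1 + (1/18)·2 + (1/18)·3 + (1/12)·4 + (1/18)·5 + (1/9)·6 + (1/18)·8 + (1/36)·9 + (1/18)·10 + (1/9)·12 + (1/18)·15 + (1/36)·16 + (1/18)·18 + (1/18)·20 + (1/18)·24 + (1/36)·25 + (1/18)·30 + (1/36)·36 = 49/4
Expected profit = 49/4 − 2 = 41/4 ≈ $10.25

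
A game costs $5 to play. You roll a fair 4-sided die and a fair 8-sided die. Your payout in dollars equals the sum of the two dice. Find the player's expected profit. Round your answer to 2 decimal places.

Distribution of the sum of the two dice: 2 w.p. 1/32, 3 w.p. 1/16, 4 w.p. 3/32, 5 w.p. 1/8, 6 w.p. 1/8, 7 w.p. 1/8, …
E[payout] = (1/32)·2 + (1/16)·3 + (3/32)·4 + (1/8)·5 + (1/8)·6 + (1/8)·7 + (1/8)·8 + (1/8)·9 + (3/32)·10 + (1/16)·11 + (1/32)·12 = 7
Expected profit = 7 − 5 = 2 ≈ $2.00

$2.00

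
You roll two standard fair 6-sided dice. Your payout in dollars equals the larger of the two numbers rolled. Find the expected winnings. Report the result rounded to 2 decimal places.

$4.47

Distribution of the larger of the two numbers rolled: 1 w.p. 1/36, 2 w.p. 1/12, 3 w.p. 5/36, 4 w.p. 7/36, 5 w.p. 1/4, 6 w.p. 11/36
E[payout] = (1/36)·1 + (1/12)·2 + (5/36)·3 + (7/36)·4 + (1/4)·5 + (11/36)·6 = 161/36
≈ $4.47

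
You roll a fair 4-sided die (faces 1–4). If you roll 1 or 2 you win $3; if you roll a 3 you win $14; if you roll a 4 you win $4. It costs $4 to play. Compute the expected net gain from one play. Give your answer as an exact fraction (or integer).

$2

E[payout] = (1/2)·3 + (1/4)·4 + (1/4)·14 = 6
Expected profit = 6 − 4 = 2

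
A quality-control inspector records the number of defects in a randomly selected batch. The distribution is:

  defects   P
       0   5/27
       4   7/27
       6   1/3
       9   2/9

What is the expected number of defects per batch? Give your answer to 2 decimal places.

5.04

E[X] = (5/27)·0 + (7/27)·4 + (1/3)·6 + (2/9)·9
     = 136/27 ≈ 5.04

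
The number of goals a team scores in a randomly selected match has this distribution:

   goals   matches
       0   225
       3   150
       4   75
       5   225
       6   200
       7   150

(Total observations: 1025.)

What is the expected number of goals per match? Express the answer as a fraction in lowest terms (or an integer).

165/41

Total = 1025, so P(goals=0) = 225/1025, etc.
E[X] = (9/41)·0 + (6/41)·3 + (3/41)·4 + (9/41)·5 + (8/41)·6 + (6/41)·7
     = 165/41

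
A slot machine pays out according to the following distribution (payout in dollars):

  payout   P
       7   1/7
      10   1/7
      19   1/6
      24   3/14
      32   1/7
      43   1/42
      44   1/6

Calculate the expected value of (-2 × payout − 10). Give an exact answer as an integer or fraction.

-172/3

E[-2x-10] = (1/7)·(-24) + (1/7)·(-30) + (1/6)·(-48) + (3/14)·(-58) + (1/7)·(-74) + (1/42)·(-96) + (1/6)·(-98)
     = -172/3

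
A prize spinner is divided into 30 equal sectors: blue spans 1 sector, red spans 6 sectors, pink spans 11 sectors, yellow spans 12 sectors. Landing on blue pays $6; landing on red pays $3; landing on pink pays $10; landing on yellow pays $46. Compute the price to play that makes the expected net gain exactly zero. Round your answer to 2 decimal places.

$22.87

E[payout] = (1/30)·6 + (6/30)·3 + (11/30)·10 + (12/30)·46 = 343/15
Fair fee = E[payout] = 343/15 ≈ $22.87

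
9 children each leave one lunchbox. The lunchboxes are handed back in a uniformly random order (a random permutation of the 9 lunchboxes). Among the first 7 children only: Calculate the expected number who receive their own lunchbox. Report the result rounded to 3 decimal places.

Let Xᵢ = 1 if person i gets their own lunchbox. For each i, P(Xᵢ=1) = 1/9.
By linearity of expectation, E[X₁+…+X_7] = 7·(1/9) = 7/9.
≈ 0.778

0.778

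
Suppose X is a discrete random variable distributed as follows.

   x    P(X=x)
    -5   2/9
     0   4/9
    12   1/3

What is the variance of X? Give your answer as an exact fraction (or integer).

3662/81

E[X] = (2/9)·(-5) + (4/9)·0 + (1/3)·12 = 26/9
E[X²] = (2/9)·25 + (4/9)·0 + (1/3)·144 = 482/9
Var(X) = 482/9 − (26/9)² = 3662/81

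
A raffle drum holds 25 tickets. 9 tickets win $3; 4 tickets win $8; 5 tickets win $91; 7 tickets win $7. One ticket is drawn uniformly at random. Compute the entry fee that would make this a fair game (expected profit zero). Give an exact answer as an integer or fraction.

E[payout] = (9/25)·3 + (4/25)·8 + (5/25)·91 + (7/25)·7 = 563/25
Fair fee = E[payout] = 563/25

563/25 dollars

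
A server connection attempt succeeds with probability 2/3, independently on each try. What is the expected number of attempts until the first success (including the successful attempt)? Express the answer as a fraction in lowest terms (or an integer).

3/2

For a geometric distribution, E[trials] = 1/p = 1/(2/3) = 3/2.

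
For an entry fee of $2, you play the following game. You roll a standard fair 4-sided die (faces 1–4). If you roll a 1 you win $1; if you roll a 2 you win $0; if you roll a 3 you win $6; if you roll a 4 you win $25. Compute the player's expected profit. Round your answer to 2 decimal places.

E[payout] = (1/4)·0 + (1/4)·1 + (1/4)·6 + (1/4)·25 = 8
Expected profit = 8 − 2 = 6 ≈ $6.00

$6.00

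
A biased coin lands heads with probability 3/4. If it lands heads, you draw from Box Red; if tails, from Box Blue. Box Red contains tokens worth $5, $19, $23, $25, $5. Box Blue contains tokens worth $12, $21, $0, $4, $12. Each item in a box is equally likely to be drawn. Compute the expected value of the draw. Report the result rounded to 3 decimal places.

$14.000

E[X | Box Red] = (5 + 19 + 23 + 25 + 5)/5 = 77/5
E[X | Box Blue] = (12 + 21 + 0 + 4 + 12)/5 = 49/5
E[X] = (3/4)·77/5 + (1/4)·49/5 = 14 ≈ 14.000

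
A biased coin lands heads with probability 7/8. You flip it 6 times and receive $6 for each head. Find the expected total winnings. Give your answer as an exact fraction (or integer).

63/2 dollars

E[#heads] = 6·7/8 = 21/4 (linearity over flips).
E[winnings] = 6·21/4 = 63/2.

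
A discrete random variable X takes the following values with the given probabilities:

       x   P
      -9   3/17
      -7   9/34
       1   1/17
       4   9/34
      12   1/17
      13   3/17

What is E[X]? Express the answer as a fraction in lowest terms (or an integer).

23/34

E[X] = (3/17)·(-9) + (9/34)·(-7) + (1/17)·1 + (9/34)·4 + (1/17)·12 + (3/17)·13
     = 23/34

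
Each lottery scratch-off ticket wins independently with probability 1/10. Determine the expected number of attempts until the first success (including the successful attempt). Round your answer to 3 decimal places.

For a geometric distribution, E[trials] = 1/p = 1/(1/10) = 10.
≈ 10.000

10.000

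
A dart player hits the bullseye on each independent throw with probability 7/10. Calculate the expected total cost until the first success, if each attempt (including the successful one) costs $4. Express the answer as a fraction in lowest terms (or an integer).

E[#attempts] = 1/p = 10/7; E[cost] = 4·10/7 = 40/7.

40/7 dollars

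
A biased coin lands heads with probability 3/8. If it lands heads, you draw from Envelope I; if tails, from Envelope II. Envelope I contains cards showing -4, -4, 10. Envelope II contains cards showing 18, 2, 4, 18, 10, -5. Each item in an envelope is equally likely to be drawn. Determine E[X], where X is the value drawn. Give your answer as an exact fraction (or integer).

E[X | Envelope I] = (-4 − 4 + 10)/3 = 2/3
E[X | Envelope II] = (18 + 2 + 4 + 18 + 10 − 5)/6 = 47/6
E[X] = (3/8)·2/3 + (5/8)·47/6 = 247/48

247/48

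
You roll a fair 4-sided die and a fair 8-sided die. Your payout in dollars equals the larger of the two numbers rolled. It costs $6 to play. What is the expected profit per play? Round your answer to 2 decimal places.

-$1.19

Distribution of the larger of the two numbers rolled: 1 w.p. 1/32, 2 w.p. 3/32, 3 w.p. 5/32, 4 w.p. 7/32, 5 w.p. 1/8, 6 w.p. 1/8, …
E[payout] = (1/32)·1 + (3/32)·2 + (5/32)·3 + (7/32)·4 + (1/8)·5 + (1/8)·6 + (1/8)·7 + (1/8)·8 = 77/16
Expected profit = 77/16 − 6 = -19/16 ≈ -$1.19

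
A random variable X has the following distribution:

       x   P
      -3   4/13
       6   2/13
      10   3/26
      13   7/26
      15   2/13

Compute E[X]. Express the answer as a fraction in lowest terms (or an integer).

181/26

E[X] = (4/13)·(-3) + (2/13)·6 + (3/26)·10 + (7/26)·13 + (2/13)·15
     = 181/26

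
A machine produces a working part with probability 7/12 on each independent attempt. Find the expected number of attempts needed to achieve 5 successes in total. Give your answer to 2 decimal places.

8.57

By linearity (sum of 5 independent geometric waits), E[trials] = 5/p = 5/(7/12) = 60/7.
≈ 8.57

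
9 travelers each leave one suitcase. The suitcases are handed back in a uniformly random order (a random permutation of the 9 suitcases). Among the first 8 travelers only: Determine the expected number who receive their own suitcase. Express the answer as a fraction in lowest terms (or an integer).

8/9

Let Xᵢ = 1 if person i gets their own suitcase. For each i, P(Xᵢ=1) = 1/9.
By linearity of expectation, E[X₁+…+X_8] = 8·(1/9) = 8/9.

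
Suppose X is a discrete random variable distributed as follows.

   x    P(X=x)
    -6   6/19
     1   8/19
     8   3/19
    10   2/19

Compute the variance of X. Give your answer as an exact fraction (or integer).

E[X] = (6/19)·(-6) + (8/19)·1 + (3/19)·8 + (2/19)·10 = 16/19
E[X²] = (6/19)·36 + (8/19)·1 + (3/19)·64 + (2/19)·100 = 616/19
Var(X) = 616/19 − (16/19)² = 11448/361

11448/361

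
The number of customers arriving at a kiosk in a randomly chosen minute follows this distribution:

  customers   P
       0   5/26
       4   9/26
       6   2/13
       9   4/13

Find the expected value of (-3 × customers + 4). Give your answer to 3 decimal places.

-11.231

E[-3x+4] = (5/26)·4 + (9/26)·(-8) + (2/13)·(-14) + (4/13)·(-23)
     = -146/13 ≈ -11.231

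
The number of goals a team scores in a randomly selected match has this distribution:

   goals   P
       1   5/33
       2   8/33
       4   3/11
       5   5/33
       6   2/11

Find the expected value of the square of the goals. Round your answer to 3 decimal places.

15.818

E[X²] = (5/33)·1 + (8/33)·4 + (3/11)·16 + (5/33)·25 + (2/11)·36
     = 174/11 ≈ 15.818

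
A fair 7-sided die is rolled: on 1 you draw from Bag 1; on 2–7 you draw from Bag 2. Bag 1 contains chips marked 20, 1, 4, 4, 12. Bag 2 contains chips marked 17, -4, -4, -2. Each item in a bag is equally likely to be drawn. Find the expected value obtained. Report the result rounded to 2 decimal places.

2.67

E[X | Bag 1] = (20 + 1 + 4 + 4 + 12)/5 = 41/5
E[X | Bag 2] = (17 − 4 − 4 − 2)/4 = 7/4
E[X] = (1/7)·41/5 + (6/7)·7/4 = 187/70 ≈ 2.67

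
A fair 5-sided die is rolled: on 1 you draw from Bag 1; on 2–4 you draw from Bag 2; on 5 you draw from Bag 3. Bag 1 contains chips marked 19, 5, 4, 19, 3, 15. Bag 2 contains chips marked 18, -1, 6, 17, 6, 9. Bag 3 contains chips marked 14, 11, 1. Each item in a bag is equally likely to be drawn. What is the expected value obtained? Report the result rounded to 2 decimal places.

9.40

E[X | Bag 1] = (19 + 5 + 4 + 19 + 3 + 15)/6 = 65/6
E[X | Bag 2] = (18 − 1 + 6 + 17 + 6 + 9)/6 = 55/6
E[X | Bag 3] = (14 + 11 + 1)/3 = 26/3
E[X] = (1/5)·65/6 + (3/5)·55/6 + (1/5)·26/3 = 47/5 ≈ 9.40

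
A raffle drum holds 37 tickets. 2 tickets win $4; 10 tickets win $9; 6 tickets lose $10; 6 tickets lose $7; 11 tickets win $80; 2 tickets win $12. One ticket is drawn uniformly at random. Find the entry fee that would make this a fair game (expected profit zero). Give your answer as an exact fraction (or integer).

E[payout] = (2/37)·4 + (10/37)·9 + (6/37)·(-10) + (6/37)·(-7) + (11/37)·80 + (2/37)·12 = 900/37
Fair fee = E[payout] = 900/37

900/37 dollars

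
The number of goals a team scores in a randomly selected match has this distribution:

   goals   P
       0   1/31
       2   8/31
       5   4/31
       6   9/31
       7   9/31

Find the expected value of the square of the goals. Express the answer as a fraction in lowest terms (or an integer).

E[X²] = (1/31)·0 + (8/31)·4 + (4/31)·25 + (9/31)·36 + (9/31)·49
     = 897/31

897/31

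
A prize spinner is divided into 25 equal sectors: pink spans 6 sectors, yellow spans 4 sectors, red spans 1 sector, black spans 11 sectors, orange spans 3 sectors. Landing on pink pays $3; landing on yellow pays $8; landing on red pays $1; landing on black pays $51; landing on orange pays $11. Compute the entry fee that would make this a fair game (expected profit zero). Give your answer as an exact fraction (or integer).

E[payout] = (6/25)·3 + (4/25)·8 + (1/25)·1 + (11/25)·51 + (3/25)·11 = 129/5
Fair fee = E[payout] = 129/5

129/5 dollars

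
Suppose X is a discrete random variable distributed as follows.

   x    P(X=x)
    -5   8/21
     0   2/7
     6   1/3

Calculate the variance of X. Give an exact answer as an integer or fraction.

9488/441

E[X] = (8/21)·(-5) + (2/7)·0 + (1/3)·6 = 2/21
E[X²] = (8/21)·25 + (2/7)·0 + (1/3)·36 = 452/21
Var(X) = 452/21 − (2/21)² = 9488/441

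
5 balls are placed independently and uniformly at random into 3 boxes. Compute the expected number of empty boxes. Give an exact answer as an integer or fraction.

32/81

Let Xⱼ=1 if box j is empty. P(Xⱼ=1) = ((3-1)/3)^5 = 32/243.
By linearity, E[#empty] = 3·32/243 = 32/81.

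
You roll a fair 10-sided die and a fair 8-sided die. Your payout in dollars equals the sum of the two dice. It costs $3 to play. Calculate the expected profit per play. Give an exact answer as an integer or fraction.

$7

Distribution of the sum of the two dice: 2 w.p. 1/80, 3 w.p. 1/40, 4 w.p. 3/80, 5 w.p. 1/20, 6 w.p. 1/16, 7 w.p. 3/40, …
E[payout] = (1/80)·2 + (1/40)·3 + (3/80)·4 + (1/20)·5 + (1/16)·6 + (3/40)·7 + (7/80)·8 + (1/10)·9 + (1/10)·10 + (1/10)·11 + (7/80)·12 + (3/40)·13 + (1/16)·14 + (1/20)·15 + (3/80)·16 + (1/40)·17 + (1/80)·18 = 10
Expected profit = 10 − 3 = 7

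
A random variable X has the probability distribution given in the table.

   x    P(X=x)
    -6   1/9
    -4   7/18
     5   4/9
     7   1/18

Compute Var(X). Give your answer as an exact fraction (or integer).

E[X] = (1/9)·(-6) + (7/18)·(-4) + (4/9)·5 + (1/18)·7 = 7/18
E[X²] = (1/9)·36 + (7/18)·16 + (4/9)·25 + (1/18)·49 = 433/18
Var(X) = 433/18 − (7/18)² = 7745/324

7745/324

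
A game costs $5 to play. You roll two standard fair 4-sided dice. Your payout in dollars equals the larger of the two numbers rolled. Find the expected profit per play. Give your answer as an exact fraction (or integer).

-15/8 dollars

Distribution of the larger of the two numbers rolled: 1 w.p. 1/16, 2 w.p. 3/16, 3 w.p. 5/16, 4 w.p. 7/16
E[payout] = (1/16)·1 + (3/16)·2 + (5/16)·3 + (7/16)·4 = 25/8
Expected profit = 25/8 − 5 = -15/8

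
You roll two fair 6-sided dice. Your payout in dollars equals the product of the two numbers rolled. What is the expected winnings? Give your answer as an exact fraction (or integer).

Distribution of the product of the two numbers rolled: 1 w.p. 1/36, 2 w.p. 1/18, 3 w.p. 1/18, 4 w.p. 1/12, 5 w.p. 1/18, 6 w.p. 1/9, …
E[payout] = (1/36)·1 + (1/18)·2 + (1/18)·3 + (1/12)·4 + (1/18)·5 + (1/9)·6 + (1/18)·8 + (1/36)·9 + (1/18)·10 + (1/9)·12 + (1/18)·15 + (1/36)·16 + (1/18)·18 + (1/18)·20 + (1/18)·24 + (1/36)·25 + (1/18)·30 + (1/36)·36 = 49/4

49/4 dollars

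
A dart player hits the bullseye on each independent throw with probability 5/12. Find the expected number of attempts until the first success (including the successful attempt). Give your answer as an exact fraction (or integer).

For a geometric distribution, E[trials] = 1/p = 1/(5/12) = 12/5.

12/5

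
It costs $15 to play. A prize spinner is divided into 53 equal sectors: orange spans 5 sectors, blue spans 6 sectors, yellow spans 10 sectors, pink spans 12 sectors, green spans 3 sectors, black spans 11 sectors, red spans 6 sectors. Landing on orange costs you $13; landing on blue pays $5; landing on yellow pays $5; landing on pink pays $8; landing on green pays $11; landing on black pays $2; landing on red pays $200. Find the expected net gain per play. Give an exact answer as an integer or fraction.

571/53 dollars

E[payout] = (5/53)·(-13) + (6/53)·5 + (10/53)·5 + (12/53)·8 + (3/53)·11 + (11/53)·2 + (6/53)·200 = 1366/53
Expected profit = 1366/53 − 15 = 571/53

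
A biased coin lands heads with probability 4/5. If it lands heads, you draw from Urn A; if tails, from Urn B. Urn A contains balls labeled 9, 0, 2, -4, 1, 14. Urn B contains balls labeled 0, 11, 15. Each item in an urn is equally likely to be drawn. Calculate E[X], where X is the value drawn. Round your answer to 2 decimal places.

4.67

E[X | Urn A] = (9 + 0 + 2 − 4 + 1 + 14)/6 = 11/3
E[X | Urn B] = (0 + 11 + 15)/3 = 26/3
E[X] = (4/5)·11/3 + (1/5)·26/3 = 14/3 ≈ 4.67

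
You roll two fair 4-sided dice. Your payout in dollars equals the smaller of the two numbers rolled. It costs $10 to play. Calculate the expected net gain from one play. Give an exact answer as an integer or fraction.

Distribution of the smaller of the two numbers rolled: 1 w.p. 7/16, 2 w.p. 5/16, 3 w.p. 3/16, 4 w.p. 1/16
E[payout] = (7/16)·1 + (5/16)·2 + (3/16)·3 + (1/16)·4 = 15/8
Expected profit = 15/8 − 10 = -65/8

-65/8 dollars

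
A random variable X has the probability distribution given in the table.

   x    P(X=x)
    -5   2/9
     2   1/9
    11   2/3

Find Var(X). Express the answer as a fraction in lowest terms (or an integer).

3656/81

E[X] = (2/9)·(-5) + (1/9)·2 + (2/3)·11 = 58/9
E[X²] = (2/9)·25 + (1/9)·4 + (2/3)·121 = 260/3
Var(X) = 260/3 − (58/9)² = 3656/81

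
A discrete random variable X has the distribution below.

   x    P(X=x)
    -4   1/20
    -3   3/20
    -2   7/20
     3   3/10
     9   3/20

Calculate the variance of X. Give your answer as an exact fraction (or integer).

1759/100

E[X] = (1/20)·(-4) + (3/20)·(-3) + (7/20)·(-2) + (3/10)·3 + (3/20)·9 = 9/10
E[X²] = (1/20)·16 + (3/20)·9 + (7/20)·4 + (3/10)·9 + (3/20)·81 = 92/5
Var(X) = 92/5 − (9/10)² = 1759/100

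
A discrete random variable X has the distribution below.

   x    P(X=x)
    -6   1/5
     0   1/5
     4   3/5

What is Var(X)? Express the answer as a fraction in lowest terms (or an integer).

384/25

E[X] = (1/5)·(-6) + (1/5)·0 + (3/5)·4 = 6/5
E[X²] = (1/5)·36 + (1/5)·0 + (3/5)·16 = 84/5
Var(X) = 84/5 − (6/5)² = 384/25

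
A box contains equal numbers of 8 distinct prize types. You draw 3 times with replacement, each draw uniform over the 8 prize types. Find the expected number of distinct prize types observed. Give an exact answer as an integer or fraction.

169/64

Let Xⱼ=1 if type j appears at least once. P(Xⱼ=1) = 1 − ((8−1)/8)^3 = 169/512.
E[#distinct] = 8·169/512 = 169/64.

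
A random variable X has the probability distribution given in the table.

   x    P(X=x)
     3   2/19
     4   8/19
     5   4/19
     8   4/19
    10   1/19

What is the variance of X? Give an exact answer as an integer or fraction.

E[X] = (2/19)·3 + (8/19)·4 + (4/19)·5 + (4/19)·8 + (1/19)·10 = 100/19
E[X²] = (2/19)·9 + (8/19)·16 + (4/19)·25 + (4/19)·64 + (1/19)·100 = 602/19
Var(X) = 602/19 − (100/19)² = 1438/361

1438/361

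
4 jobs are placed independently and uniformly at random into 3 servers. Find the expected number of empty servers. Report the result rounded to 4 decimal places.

0.5926

Let Xⱼ=1 if server j is empty. P(Xⱼ=1) = ((3-1)/3)^4 = 16/81.
By linearity, E[#empty] = 3·16/81 = 16/27.
≈ 0.5926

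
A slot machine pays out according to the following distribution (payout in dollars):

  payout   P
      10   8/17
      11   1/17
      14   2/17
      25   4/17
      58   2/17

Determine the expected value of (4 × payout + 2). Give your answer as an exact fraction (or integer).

E[4x+2] = (8/17)·42 + (1/17)·46 + (2/17)·58 + (4/17)·102 + (2/17)·234
     = 1374/17

1374/17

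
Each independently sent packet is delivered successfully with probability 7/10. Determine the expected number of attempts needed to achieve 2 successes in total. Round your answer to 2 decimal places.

By linearity (sum of 2 independent geometric waits), E[trials] = 2/p = 2/(7/10) = 20/7.
≈ 2.86

2.86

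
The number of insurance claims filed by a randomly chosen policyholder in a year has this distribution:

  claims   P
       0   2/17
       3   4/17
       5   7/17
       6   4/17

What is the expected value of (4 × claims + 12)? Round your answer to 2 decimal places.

E[4x+12] = (2/17)·12 + (4/17)·24 + (7/17)·32 + (4/17)·36
     = 488/17 ≈ 28.71

28.71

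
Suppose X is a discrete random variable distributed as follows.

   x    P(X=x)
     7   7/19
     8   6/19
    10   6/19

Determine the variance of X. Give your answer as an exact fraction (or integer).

E[X] = (7/19)·7 + (6/19)·8 + (6/19)·10 = 157/19
E[X²] = (7/19)·49 + (6/19)·64 + (6/19)·100 = 1327/19
Var(X) = 1327/19 − (157/19)² = 564/361

564/361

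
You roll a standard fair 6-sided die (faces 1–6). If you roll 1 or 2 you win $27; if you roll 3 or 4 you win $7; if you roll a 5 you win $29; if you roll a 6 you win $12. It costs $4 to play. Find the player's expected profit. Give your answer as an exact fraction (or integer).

85/6 dollars

E[payout] = (1/3)·7 + (1/6)·12 + (1/3)·27 + (1/6)·29 = 109/6
Expected profit = 109/6 − 4 = 85/6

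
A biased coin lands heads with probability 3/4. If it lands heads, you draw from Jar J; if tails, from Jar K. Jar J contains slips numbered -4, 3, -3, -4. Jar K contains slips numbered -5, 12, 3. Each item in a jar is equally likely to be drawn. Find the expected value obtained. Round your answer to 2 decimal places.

E[X | Jar J] = (-4 + 3 − 3 − 4)/4 = -2
E[X | Jar K] = (-5 + 12 + 3)/3 = 10/3
E[X] = (3/4)·(-2) + (1/4)·10/3 = -2/3 ≈ -0.67

-0.67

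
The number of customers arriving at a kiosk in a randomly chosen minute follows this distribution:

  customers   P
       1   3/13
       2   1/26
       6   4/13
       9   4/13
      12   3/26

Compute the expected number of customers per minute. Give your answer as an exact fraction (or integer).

82/13

E[X] = (3/13)·1 + (1/26)·2 + (4/13)·6 + (4/13)·9 + (3/26)·12
     = 82/13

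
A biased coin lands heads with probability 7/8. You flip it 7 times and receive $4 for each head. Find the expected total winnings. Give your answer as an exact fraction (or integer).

49/2 dollars

E[#heads] = 7·7/8 = 49/8 (linearity over flips).
E[winnings] = 4·49/8 = 49/2.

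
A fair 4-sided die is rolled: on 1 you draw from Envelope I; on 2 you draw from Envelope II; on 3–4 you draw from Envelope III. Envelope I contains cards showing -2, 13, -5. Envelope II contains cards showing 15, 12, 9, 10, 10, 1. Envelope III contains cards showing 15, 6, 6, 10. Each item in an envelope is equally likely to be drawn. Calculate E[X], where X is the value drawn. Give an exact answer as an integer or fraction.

15/2

E[X | Envelope I] = (-2 + 13 − 5)/3 = 2
E[X | Envelope II] = (15 + 12 + 9 + 10 + 10 + 1)/6 = 19/2
E[X | Envelope III] = (15 + 6 + 6 + 10)/4 = 37/4
E[X] = (1/4)·2 + (1/4)·19/2 + (1/2)·37/4 = 15/2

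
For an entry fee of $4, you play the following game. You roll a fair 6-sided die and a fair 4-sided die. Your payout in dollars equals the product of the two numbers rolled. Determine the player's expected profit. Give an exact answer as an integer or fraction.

19/4 dollars

Distribution of the product of the two numbers rolled: 1 w.p. 1/24, 2 w.p. 1/12, 3 w.p. 1/12, 4 w.p. 1/8, 5 w.p. 1/24, 6 w.p. 1/8, …
E[payout] = (1/24)·1 + (1/12)·2 + (1/12)·3 + (1/8)·4 + (1/24)·5 + (1/8)·6 + (1/12)·8 + (1/24)·9 + (1/24)·10 + (1/8)·12 + (1/24)·15 + (1/24)·16 + (1/24)·18 + (1/24)·20 + (1/24)·24 = 35/4
Expected profit = 35/4 − 4 = 19/4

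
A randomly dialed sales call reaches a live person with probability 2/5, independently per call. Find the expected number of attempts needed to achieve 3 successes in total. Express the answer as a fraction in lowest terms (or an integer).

15/2

By linearity (sum of 3 independent geometric waits), E[trials] = 3/p = 3/(2/5) = 15/2.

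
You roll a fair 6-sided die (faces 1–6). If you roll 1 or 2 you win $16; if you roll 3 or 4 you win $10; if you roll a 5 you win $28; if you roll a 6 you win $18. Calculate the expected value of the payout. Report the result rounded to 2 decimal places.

E[payout] = (1/3)·10 + (1/3)·16 + (1/6)·18 + (1/6)·28 = 49/3
≈ $16.33

$16.33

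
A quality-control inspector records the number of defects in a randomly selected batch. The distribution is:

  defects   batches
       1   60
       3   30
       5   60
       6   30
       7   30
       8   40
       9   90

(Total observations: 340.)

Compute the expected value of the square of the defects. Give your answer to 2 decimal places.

41.85

Total = 340, so P(defects=1) = 60/340, etc.
E[X²] = (3/17)·1 + (3/34)·9 + (3/17)·25 + (3/34)·36 + (3/34)·49 + (2/17)·64 + (9/34)·81
     = 1423/34 ≈ 41.85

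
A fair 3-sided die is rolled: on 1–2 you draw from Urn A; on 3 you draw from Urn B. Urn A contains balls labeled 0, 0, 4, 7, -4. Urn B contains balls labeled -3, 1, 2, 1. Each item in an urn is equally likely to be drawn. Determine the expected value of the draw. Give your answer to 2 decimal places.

1.02

E[X | Urn A] = (0 + 0 + 4 + 7 − 4)/5 = 7/5
E[X | Urn B] = (-3 + 1 + 2 + 1)/4 = 1/4
E[X] = (2/3)·7/5 + (1/3)·1/4 = 61/60 ≈ 1.02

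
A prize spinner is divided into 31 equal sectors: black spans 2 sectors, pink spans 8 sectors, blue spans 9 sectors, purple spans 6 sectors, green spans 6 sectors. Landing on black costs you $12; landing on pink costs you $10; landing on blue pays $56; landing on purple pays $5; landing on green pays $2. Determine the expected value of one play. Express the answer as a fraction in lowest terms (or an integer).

442/31 dollars

E[payout] = (2/31)·(-12) + (8/31)·(-10) + (9/31)·56 + (6/31)·5 + (6/31)·2 = 442/31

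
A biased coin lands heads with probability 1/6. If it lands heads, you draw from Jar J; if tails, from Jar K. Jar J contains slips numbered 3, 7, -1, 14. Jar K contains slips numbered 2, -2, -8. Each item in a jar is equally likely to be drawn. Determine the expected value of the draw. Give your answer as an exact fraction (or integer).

-91/72

E[X | Jar J] = (3 + 7 − 1 + 14)/4 = 23/4
E[X | Jar K] = (2 − 2 − 8)/3 = -8/3
E[X] = (1/6)·23/4 + (5/6)·(-8/3) = -91/72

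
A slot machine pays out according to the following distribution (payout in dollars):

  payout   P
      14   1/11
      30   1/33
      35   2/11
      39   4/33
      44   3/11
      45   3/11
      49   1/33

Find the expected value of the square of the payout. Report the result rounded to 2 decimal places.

E[X²] = (1/11)·196 + (1/33)·900 + (2/11)·1225 + (4/33)·1521 + (3/11)·1936 + (3/11)·2025 + (1/33)·2401
     = 52972/33 ≈ 1605.21

1605.21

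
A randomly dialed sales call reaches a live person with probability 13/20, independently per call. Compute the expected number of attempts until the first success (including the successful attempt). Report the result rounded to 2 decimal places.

1.54

For a geometric distribution, E[trials] = 1/p = 1/(13/20) = 20/13.
≈ 1.54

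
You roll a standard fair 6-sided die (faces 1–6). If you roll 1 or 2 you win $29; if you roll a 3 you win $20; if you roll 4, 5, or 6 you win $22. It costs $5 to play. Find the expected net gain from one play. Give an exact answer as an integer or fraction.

E[payout] = (1/6)·20 + (1/2)·22 + (1/3)·29 = 24
Expected profit = 24 − 5 = 19

$19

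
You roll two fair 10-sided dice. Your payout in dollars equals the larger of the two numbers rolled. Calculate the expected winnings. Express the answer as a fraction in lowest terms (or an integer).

Distribution of the larger of the two numbers rolled: 1 w.p. 1/100, 2 w.p. 3/100, 3 w.p. 1/20, 4 w.p. 7/100, 5 w.p. 9/100, 6 w.p. 11/100, …
E[payout] = (1/100)·1 + (3/100)·2 + (1/20)·3 + (7/100)·4 + (9/100)·5 + (11/100)·6 + (13/100)·7 + (3/20)·8 + (17/100)·9 + (19/100)·10 = 143/20

143/20 dollars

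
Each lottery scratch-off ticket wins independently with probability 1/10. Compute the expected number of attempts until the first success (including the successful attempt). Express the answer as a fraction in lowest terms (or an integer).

10

For a geometric distribution, E[trials] = 1/p = 1/(1/10) = 10.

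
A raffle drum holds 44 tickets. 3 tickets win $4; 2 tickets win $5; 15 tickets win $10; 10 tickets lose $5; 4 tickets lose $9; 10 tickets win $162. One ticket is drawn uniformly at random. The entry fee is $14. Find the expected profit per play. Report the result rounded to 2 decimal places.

E[payout] = (3/44)·4 + (2/44)·5 + (15/44)·10 + (10/44)·(-5) + (4/44)·(-9) + (10/44)·162 = 853/22
Expected profit = 853/22 − 14 = 545/22 ≈ $24.77

$24.77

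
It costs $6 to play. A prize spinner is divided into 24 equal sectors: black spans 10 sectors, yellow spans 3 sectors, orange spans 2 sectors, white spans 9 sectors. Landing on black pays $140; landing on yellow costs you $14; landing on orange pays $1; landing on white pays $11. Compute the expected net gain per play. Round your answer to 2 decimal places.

E[payout] = (10/24)·140 + (3/24)·(-14) + (2/24)·1 + (9/24)·11 = 1459/24
Expected profit = 1459/24 − 6 = 1315/24 ≈ $54.79

$54.79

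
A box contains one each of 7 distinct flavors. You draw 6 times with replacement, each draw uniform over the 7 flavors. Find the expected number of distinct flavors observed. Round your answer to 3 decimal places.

4.224

Let Xⱼ=1 if type j appears at least once. P(Xⱼ=1) = 1 − ((7−1)/7)^6 = 70993/117649.
E[#distinct] = 7·70993/117649 = 70993/16807.
≈ 4.224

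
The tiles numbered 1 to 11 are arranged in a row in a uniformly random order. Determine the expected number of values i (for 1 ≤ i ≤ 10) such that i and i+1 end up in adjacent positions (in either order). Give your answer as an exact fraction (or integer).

For each i ∈ {1,…,10}, let Xᵢ = 1 if i and i+1 are adjacent. P(Xᵢ=1) = 2·(11−1)!/11! = 2/11.
By linearity, E[ΣXᵢ] = (10)·(2/11) = 20/11.

20/11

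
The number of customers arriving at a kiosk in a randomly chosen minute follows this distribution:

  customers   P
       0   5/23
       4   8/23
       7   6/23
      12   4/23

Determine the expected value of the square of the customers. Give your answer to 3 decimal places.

E[X²] = (5/23)·0 + (8/23)·16 + (6/23)·49 + (4/23)·144
     = 998/23 ≈ 43.391

43.391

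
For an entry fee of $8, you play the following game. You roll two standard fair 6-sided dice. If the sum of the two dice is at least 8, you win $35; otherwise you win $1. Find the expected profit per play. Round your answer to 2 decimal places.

$7.17

E[payout] = (7/12)·1 + (5/12)·35 = 91/6
Expected profit = 91/6 − 8 = 43/6 ≈ $7.17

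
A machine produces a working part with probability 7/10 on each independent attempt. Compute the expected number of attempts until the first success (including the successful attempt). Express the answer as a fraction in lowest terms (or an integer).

For a geometric distribution, E[trials] = 1/p = 1/(7/10) = 10/7.

10/7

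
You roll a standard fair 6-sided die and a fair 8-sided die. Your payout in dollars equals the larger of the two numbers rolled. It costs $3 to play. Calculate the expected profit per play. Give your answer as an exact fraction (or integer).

Distribution of the larger of the two numbers rolled: 1 w.p. 1/48, 2 w.p. 1/16, 3 w.p. 5/48, 4 w.p. 7/48, 5 w.p. 3/16, 6 w.p. 11/48, …
E[payout] = (1/48)·1 + (1/16)·2 + (5/48)·3 + (7/48)·4 + (3/16)·5 + (11/48)·6 + (1/8)·7 + (1/8)·8 = 251/48
Expected profit = 251/48 − 3 = 107/48

107/48 dollars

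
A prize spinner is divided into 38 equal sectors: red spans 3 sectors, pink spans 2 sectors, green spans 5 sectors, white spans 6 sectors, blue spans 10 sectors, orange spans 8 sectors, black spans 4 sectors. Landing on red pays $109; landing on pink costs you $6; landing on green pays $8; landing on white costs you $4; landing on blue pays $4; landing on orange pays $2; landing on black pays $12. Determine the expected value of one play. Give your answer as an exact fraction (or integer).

435/38 dollars

E[payout] = (3/38)·109 + (2/38)·(-6) + (5/38)·8 + (6/38)·(-4) + (10/38)·4 + (8/38)·2 + (4/38)·12 = 435/38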